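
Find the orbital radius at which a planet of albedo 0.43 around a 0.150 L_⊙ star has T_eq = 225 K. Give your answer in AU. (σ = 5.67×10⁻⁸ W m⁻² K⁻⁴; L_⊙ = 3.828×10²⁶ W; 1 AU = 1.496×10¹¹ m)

L = 0.150 × 3.828×10²⁶ = 5.74×10²⁵ W.
From T_eq⁴ = L(1−A)/(16πσd²): d = √[L(1−A)/(16πσT_eq⁴)].
d = √[5.74×10²⁵ × 0.57 / (16π × 5.67×10⁻⁸ × (225)⁴)] = 6.69×10¹⁰ m = 0.447 AU.

d ≈ 0.447 AU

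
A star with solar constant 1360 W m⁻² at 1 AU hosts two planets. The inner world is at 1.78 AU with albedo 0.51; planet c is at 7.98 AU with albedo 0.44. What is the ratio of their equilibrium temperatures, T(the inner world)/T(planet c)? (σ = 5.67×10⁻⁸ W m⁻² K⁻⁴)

T₁/T₂ ≈ 2.048

T_eq = [S₀(1−A)/(4σd²)]^(1/4), so T ∝ (1−A)^(1/4) / √d.
T₁ = [1360×0.49/(4×5.67×10⁻⁸×1.78²)]^(1/4) = 174.51 K.
T₂ = [1360×0.56/(4×5.67×10⁻⁸×7.98²)]^(1/4) = 85.22 K.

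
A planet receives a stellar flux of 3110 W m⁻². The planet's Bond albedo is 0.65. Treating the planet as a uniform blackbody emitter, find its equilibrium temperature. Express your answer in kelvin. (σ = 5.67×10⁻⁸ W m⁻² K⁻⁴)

Energy balance: absorbed = emitted ⇒ πR²·S(1−A) = 4πR²·σT_eq⁴, so T_eq⁴ = S(1−A)/(4σ).
T_eq = [3110 × 0.35 / (4 × 5.67×10⁻⁸)]^(1/4) = (4.80×10⁹)^(1/4) = 263 K.

T_eq ≈ 263 K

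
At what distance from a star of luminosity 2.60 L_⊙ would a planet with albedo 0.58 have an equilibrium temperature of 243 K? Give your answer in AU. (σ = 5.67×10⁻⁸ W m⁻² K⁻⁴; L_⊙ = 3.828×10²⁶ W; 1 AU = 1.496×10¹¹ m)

L = 2.60 × 3.828×10²⁶ = 9.95×10²⁶ W.
From T_eq⁴ = L(1−A)/(16πσd²): d = √[L(1−A)/(16πσT_eq⁴)].
d = √[9.95×10²⁶ × 0.42 / (16π × 5.67×10⁻⁸ × (243)⁴)] = 2.05×10¹¹ m = 1.37 AU.

d ≈ 1.37 AU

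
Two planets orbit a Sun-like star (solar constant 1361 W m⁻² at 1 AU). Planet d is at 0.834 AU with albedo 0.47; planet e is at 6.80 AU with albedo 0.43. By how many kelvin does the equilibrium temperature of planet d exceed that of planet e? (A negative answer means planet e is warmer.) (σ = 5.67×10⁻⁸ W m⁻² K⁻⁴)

T_eq = [S₀(1−A)/(4σd²)]^(1/4), so T ∝ (1−A)^(1/4) / √d.
T₁ = [1361×0.53/(4×5.67×10⁻⁸×0.834²)]^(1/4) = 260.04 K.
T₂ = [1361×0.57/(4×5.67×10⁻⁸×6.80²)]^(1/4) = 92.74 K.

ΔT ≈ 167.3 K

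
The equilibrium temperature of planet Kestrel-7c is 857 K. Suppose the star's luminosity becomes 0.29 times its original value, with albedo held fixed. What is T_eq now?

T_eq ≈ 629 K

T_eq ∝ L^(1/4) · d^(−1/2).
T′ = 857 × 0.29^(1/4) = 629 K.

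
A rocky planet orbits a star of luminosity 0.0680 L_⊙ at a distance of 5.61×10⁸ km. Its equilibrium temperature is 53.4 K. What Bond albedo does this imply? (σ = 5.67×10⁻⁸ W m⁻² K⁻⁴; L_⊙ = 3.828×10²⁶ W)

A ≈ 0.72

d = 5.61×10⁸ km = 5.61×10¹¹ m.
L = 0.0680 × 3.828×10²⁶ = 2.60×10²⁵ W.
Flux: S = L/(4πd²) = 2.60×10²⁵/(4π×(5.61×10¹¹)²) = 6.58 W m⁻².
From T_eq⁴ = S(1−A)/(4σ): 1−A = 4σT_eq⁴/S.
1−A = 4 × 5.67×10⁻⁸ × (53.4)⁴ / 6.58 = 0.280.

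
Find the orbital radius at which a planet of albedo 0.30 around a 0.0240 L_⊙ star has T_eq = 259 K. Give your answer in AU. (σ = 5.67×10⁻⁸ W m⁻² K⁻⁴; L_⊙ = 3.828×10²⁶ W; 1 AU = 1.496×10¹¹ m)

d ≈ 0.150 AU

L = 0.0240 × 3.828×10²⁶ = 9.19×10²⁴ W.
From T_eq⁴ = L(1−A)/(16πσd²): d = √[L(1−A)/(16πσT_eq⁴)].
d = √[9.19×10²⁴ × 0.70 / (16π × 5.67×10⁻⁸ × (259)⁴)] = 2.24×10¹⁰ m = 0.150 AU.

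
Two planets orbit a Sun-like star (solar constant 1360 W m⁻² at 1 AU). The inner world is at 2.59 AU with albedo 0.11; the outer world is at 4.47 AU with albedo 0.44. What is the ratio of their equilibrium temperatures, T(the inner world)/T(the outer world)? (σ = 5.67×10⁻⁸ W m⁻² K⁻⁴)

T_eq = [S₀(1−A)/(4σd²)]^(1/4), so T ∝ (1−A)^(1/4) / √d.
T₁ = [1360×0.89/(4×5.67×10⁻⁸×2.59²)]^(1/4) = 167.95 K.
T₂ = [1360×0.56/(4×5.67×10⁻⁸×4.47²)]^(1/4) = 113.86 K.

T₁/T₂ ≈ 1.475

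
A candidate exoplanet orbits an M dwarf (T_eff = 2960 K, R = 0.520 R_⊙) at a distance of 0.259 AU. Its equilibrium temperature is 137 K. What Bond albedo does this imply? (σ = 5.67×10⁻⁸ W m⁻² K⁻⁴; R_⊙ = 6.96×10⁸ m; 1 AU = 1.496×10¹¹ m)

A ≈ 0.79

R_⋆ = 0.520 × 6.96×10⁸ = 3.62×10⁸ m.
d = 0.259 AU = 3.87×10¹⁰ m.
L = 4πR_⋆²σT_⋆⁴ = 4π(3.62×10⁸)² × 5.67×10⁻⁸ × (2960)⁴ = 7.16×10²⁴ W.
S = L/(4πd²) = 380 W m⁻².
From T_eq⁴ = S(1−A)/(4σ): 1−A = 4σT_eq⁴/S.
1−A = 4 × 5.67×10⁻⁸ × (137)⁴ / 380 = 0.210.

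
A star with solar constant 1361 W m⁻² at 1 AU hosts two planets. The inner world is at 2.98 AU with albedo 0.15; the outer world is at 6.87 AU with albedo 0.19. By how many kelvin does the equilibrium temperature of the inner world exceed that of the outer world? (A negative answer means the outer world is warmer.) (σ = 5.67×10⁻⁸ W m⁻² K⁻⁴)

T_eq = [S₀(1−A)/(4σd²)]^(1/4), so T ∝ (1−A)^(1/4) / √d.
T₁ = [1361×0.85/(4×5.67×10⁻⁸×2.98²)]^(1/4) = 154.81 K.
T₂ = [1361×0.81/(4×5.67×10⁻⁸×6.87²)]^(1/4) = 100.74 K.

ΔT ≈ 54.1 K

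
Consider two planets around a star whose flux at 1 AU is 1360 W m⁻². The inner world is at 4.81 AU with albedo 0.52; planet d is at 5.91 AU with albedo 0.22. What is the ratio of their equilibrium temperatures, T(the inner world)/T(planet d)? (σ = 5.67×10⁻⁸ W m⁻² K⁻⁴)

T_eq = [S₀(1−A)/(4σd²)]^(1/4), so T ∝ (1−A)^(1/4) / √d.
T₁ = [1360×0.48/(4×5.67×10⁻⁸×4.81²)]^(1/4) = 105.61 K.
T₂ = [1360×0.78/(4×5.67×10⁻⁸×5.91²)]^(1/4) = 107.57 K.

T₁/T₂ ≈ 0.982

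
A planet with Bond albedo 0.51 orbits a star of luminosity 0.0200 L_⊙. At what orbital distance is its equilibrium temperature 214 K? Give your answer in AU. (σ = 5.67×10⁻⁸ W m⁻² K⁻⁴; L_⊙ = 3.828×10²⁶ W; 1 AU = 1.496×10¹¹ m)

d ≈ 0.167 AU

L = 0.0200 × 3.828×10²⁶ = 7.66×10²⁴ W.
From T_eq⁴ = L(1−A)/(16πσd²): d = √[L(1−A)/(16πσT_eq⁴)].
d = √[7.66×10²⁴ × 0.49 / (16π × 5.67×10⁻⁸ × (214)⁴)] = 2.51×10¹⁰ m = 0.167 AU.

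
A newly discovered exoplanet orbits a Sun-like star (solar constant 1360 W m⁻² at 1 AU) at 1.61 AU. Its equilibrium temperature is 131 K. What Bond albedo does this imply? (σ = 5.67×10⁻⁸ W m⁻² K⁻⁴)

Flux at 1.61 AU: S = 1360/1.61² = 525 W m⁻².
From T_eq⁴ = S(1−A)/(4σ): 1−A = 4σT_eq⁴/S.
1−A = 4 × 5.67×10⁻⁸ × (131)⁴ / 525 = 0.127.

A ≈ 0.87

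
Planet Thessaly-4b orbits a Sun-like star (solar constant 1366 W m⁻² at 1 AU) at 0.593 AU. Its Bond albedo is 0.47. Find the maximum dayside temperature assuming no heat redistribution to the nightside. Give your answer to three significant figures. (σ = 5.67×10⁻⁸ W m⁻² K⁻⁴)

T_ss ≈ 437 K

Flux at 0.593 AU: S = 1366/0.593² = 3880 W m⁻².
With no redistribution each surface element balances locally: S(1−A) = σT⁴.
T = [3880 × 0.53 / 5.67×10⁻⁸]^(1/4) = (3.63×10¹⁰)^(1/4) = 437 K.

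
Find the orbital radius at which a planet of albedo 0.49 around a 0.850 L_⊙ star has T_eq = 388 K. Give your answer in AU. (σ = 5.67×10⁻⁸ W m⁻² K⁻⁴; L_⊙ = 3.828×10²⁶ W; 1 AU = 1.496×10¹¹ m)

d ≈ 0.339 AU

L = 0.850 × 3.828×10²⁶ = 3.25×10²⁶ W.
From T_eq⁴ = L(1−A)/(16πσd²): d = √[L(1−A)/(16πσT_eq⁴)].
d = √[3.25×10²⁶ × 0.51 / (16π × 5.67×10⁻⁸ × (388)⁴)] = 5.07×10¹⁰ m = 0.339 AU.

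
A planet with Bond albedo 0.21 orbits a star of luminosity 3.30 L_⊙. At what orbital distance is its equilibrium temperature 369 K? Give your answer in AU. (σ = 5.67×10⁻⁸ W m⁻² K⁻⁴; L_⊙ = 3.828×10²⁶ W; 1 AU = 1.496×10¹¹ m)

L = 3.30 × 3.828×10²⁶ = 1.26×10²⁷ W.
From T_eq⁴ = L(1−A)/(16πσd²): d = √[L(1−A)/(16πσT_eq⁴)].
d = √[1.26×10²⁷ × 0.79 / (16π × 5.67×10⁻⁸ × (369)⁴)] = 1.37×10¹¹ m = 0.919 AU.

d ≈ 0.919 AU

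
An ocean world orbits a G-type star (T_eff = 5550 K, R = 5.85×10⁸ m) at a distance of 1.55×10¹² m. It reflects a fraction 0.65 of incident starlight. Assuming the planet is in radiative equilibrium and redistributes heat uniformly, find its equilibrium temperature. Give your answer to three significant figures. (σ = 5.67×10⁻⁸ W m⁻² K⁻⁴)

T_eq ≈ 58.6 K

L = 4πR_⋆²σT_⋆⁴ = 4π(5.85×10⁸)² × 5.67×10⁻⁸ × (5550)⁴ = 2.31×10²⁶ W.
S = L/(4πd²) = 7.66 W m⁻².
Energy balance: absorbed = emitted ⇒ πR²·S(1−A) = 4πR²·σT_eq⁴, so T_eq⁴ = S(1−A)/(4σ).
T_eq = [7.66 × 0.35 / (4 × 5.67×10⁻⁸)]^(1/4) = (1.18×10⁷)^(1/4) = 58.6 K.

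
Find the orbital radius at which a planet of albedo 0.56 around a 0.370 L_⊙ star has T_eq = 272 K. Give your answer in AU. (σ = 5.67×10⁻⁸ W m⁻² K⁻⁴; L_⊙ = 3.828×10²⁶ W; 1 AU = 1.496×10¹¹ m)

d ≈ 0.422 AU

L = 0.370 × 3.828×10²⁶ = 1.42×10²⁶ W.
From T_eq⁴ = L(1−A)/(16πσd²): d = √[L(1−A)/(16πσT_eq⁴)].
d = √[1.42×10²⁶ × 0.44 / (16π × 5.67×10⁻⁸ × (272)⁴)] = 6.32×10¹⁰ m = 0.422 AU.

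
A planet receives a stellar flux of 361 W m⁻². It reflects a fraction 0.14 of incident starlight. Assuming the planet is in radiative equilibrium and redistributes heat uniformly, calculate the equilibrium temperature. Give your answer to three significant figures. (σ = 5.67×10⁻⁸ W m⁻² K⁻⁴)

Energy balance: absorbed = emitted ⇒ πR²·S(1−A) = 4πR²·σT_eq⁴, so T_eq⁴ = S(1−A)/(4σ).
T_eq = [361 × 0.86 / (4 × 5.67×10⁻⁸)]^(1/4) = (1.37×10⁹)^(1/4) = 192 K.

T_eq ≈ 192 K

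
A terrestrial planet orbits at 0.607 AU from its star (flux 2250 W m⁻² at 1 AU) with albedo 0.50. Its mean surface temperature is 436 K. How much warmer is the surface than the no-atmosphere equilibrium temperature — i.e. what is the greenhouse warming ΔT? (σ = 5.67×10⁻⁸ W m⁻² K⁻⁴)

S = 2250/0.607² = 6107 W m⁻².
T_eq = [S(1−A)/(4σ)]^(1/4) = [6107×0.50/(4×5.67×10⁻⁸)]^(1/4) = 340.6 K.
ΔT = T_surf − T_eq = 436 − 340.6.

ΔT ≈ 95.4 K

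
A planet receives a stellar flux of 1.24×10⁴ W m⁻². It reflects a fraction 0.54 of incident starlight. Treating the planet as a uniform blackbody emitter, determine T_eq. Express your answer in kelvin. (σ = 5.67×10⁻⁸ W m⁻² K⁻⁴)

T_eq ≈ 398 K

Energy balance: absorbed = emitted ⇒ πR²·S(1−A) = 4πR²·σT_eq⁴, so T_eq⁴ = S(1−A)/(4σ).
T_eq = [1.24×10⁴ × 0.46 / (4 × 5.67×10⁻⁸)]^(1/4) = (2.51×10¹⁰)^(1/4) = 398 K.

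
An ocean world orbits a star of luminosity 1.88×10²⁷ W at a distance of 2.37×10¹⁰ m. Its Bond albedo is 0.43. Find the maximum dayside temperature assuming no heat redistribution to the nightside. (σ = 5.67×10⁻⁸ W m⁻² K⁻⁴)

Flux: S = L/(4πd²) = 1.88×10²⁷/(4π×(2.37×10¹⁰)²) = 2.66×10⁵ W m⁻².
With no redistribution each surface element balances locally: S(1−A) = σT⁴.
T = [2.66×10⁵ × 0.57 / 5.67×10⁻⁸]^(1/4) = (2.68×10¹²)^(1/4) = 1280 K.

T_ss ≈ 1280 K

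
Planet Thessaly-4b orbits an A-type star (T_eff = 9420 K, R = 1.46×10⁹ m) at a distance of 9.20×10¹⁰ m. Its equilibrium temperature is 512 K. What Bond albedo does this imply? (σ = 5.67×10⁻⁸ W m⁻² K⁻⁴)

L = 4πR_⋆²σT_⋆⁴ = 4π(1.46×10⁹)² × 5.67×10⁻⁸ × (9420)⁴ = 1.20×10²⁸ W.
S = L/(4πd²) = 1.12×10⁵ W m⁻².
From T_eq⁴ = S(1−A)/(4σ): 1−A = 4σT_eq⁴/S.
1−A = 4 × 5.67×10⁻⁸ × (512)⁴ / 1.12×10⁵ = 0.139.

A ≈ 0.86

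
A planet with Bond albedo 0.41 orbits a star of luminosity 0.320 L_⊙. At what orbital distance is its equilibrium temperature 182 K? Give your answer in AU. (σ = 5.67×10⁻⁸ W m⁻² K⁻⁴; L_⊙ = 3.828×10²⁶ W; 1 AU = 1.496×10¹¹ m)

d ≈ 1.02 AU

L = 0.320 × 3.828×10²⁶ = 1.22×10²⁶ W.
From T_eq⁴ = L(1−A)/(16πσd²): d = √[L(1−A)/(16πσT_eq⁴)].
d = √[1.22×10²⁶ × 0.59 / (16π × 5.67×10⁻⁸ × (182)⁴)] = 1.52×10¹¹ m = 1.02 AU.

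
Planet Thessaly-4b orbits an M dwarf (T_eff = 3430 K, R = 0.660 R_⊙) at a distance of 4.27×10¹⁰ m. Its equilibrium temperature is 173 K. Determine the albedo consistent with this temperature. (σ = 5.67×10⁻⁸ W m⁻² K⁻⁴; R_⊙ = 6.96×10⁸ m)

A ≈ 0.78

R_⋆ = 0.660 × 6.96×10⁸ = 4.59×10⁸ m.
L = 4πR_⋆²σT_⋆⁴ = 4π(4.59×10⁸)² × 5.67×10⁻⁸ × (3430)⁴ = 2.08×10²⁵ W.
S = L/(4πd²) = 908 W m⁻².
From T_eq⁴ = S(1−A)/(4σ): 1−A = 4σT_eq⁴/S.
1−A = 4 × 5.67×10⁻⁸ × (173)⁴ / 908 = 0.224.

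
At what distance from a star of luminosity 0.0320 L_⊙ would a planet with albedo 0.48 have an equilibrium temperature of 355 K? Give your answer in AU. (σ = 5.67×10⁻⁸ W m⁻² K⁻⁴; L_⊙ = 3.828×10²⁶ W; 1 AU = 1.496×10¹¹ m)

L = 0.0320 × 3.828×10²⁶ = 1.22×10²⁵ W.
From T_eq⁴ = L(1−A)/(16πσd²): d = √[L(1−A)/(16πσT_eq⁴)].
d = √[1.22×10²⁵ × 0.52 / (16π × 5.67×10⁻⁸ × (355)⁴)] = 1.19×10¹⁰ m = 0.0793 AU.

d ≈ 0.0793 AU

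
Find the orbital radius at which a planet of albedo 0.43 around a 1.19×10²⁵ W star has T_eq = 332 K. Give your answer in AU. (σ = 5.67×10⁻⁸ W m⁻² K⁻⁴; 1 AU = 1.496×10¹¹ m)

From T_eq⁴ = L(1−A)/(16πσd²): d = √[L(1−A)/(16πσT_eq⁴)].
d = √[1.19×10²⁵ × 0.57 / (16π × 5.67×10⁻⁸ × (332)⁴)] = 1.40×10¹⁰ m = 0.0936 AU.

d ≈ 0.0936 AU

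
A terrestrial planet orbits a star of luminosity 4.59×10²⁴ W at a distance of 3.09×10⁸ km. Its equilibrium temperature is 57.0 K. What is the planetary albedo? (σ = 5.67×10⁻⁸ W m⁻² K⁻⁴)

d = 3.09×10⁸ km = 3.09×10¹¹ m.
Flux: S = L/(4πd²) = 4.59×10²⁴/(4π×(3.09×10¹¹)²) = 3.83 W m⁻².
From T_eq⁴ = S(1−A)/(4σ): 1−A = 4σT_eq⁴/S.
1−A = 4 × 5.67×10⁻⁸ × (57.0)⁴ / 3.83 = 0.626.

A ≈ 0.37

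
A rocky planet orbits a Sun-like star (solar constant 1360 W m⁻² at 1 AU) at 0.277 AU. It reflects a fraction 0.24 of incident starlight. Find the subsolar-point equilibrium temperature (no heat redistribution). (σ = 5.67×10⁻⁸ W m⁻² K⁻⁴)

T_ss ≈ 698 K

Flux at 0.277 AU: S = 1360/0.277² = 1.77×10⁴ W m⁻².
At the subsolar point the surface absorbs S(1−A) and emits σT⁴ per unit area — no factor of 4, since only the local patch is in balance.
T = [1.77×10⁴ × 0.76 / 5.67×10⁻⁸]^(1/4) = (2.38×10¹¹)^(1/4) = 698 K.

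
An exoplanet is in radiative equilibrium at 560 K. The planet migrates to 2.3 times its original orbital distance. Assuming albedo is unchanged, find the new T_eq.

T_eq ≈ 369 K

T_eq ∝ L^(1/4) · d^(−1/2).
T′ = 560 / 2.3^(1/2) = 369 K.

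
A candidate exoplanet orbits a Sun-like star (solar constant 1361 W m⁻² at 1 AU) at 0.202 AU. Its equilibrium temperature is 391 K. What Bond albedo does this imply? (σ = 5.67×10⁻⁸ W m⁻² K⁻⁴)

A ≈ 0.84

Flux at 0.202 AU: S = 1361/0.202² = 3.34×10⁴ W m⁻².
From T_eq⁴ = S(1−A)/(4σ): 1−A = 4σT_eq⁴/S.
1−A = 4 × 5.67×10⁻⁸ × (391)⁴ / 3.34×10⁴ = 0.159.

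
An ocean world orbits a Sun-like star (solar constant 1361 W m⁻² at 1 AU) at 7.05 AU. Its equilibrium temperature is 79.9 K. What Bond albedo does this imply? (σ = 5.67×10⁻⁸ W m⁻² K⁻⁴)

Flux at 7.05 AU: S = 1361/7.05² = 27.4 W m⁻².
From T_eq⁴ = S(1−A)/(4σ): 1−A = 4σT_eq⁴/S.
1−A = 4 × 5.67×10⁻⁸ × (79.9)⁴ / 27.4 = 0.338.

A ≈ 0.66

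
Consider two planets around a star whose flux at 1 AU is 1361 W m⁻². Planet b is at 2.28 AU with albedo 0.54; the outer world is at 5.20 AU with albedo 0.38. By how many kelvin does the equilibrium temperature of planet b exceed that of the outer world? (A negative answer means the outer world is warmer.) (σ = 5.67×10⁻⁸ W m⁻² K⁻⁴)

ΔT ≈ 43.5 K

T_eq = [S₀(1−A)/(4σd²)]^(1/4), so T ∝ (1−A)^(1/4) / √d.
T₁ = [1361×0.46/(4×5.67×10⁻⁸×2.28²)]^(1/4) = 151.80 K.
T₂ = [1361×0.62/(4×5.67×10⁻⁸×5.20²)]^(1/4) = 108.31 K.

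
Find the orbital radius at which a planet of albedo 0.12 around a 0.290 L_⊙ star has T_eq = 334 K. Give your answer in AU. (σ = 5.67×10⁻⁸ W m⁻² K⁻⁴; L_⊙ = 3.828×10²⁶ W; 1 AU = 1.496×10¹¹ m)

L = 0.290 × 3.828×10²⁶ = 1.11×10²⁶ W.
From T_eq⁴ = L(1−A)/(16πσd²): d = √[L(1−A)/(16πσT_eq⁴)].
d = √[1.11×10²⁶ × 0.88 / (16π × 5.67×10⁻⁸ × (334)⁴)] = 5.25×10¹⁰ m = 0.351 AU.

d ≈ 0.351 AU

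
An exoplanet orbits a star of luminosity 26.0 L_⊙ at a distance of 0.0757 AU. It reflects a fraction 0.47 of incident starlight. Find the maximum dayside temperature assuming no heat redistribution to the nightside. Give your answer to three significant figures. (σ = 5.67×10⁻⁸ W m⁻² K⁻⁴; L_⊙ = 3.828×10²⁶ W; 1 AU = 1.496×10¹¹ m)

d = 0.0757 AU = 1.13×10¹⁰ m.
L = 26.0 × 3.828×10²⁶ = 9.95×10²⁷ W.
Flux: S = L/(4πd²) = 9.95×10²⁷/(4π×(1.13×10¹⁰)²) = 6.18×10⁶ W m⁻².
With no redistribution each surface element balances locally: S(1−A) = σT⁴.
T = [6.18×10⁶ × 0.53 / 5.67×10⁻⁸]^(1/4) = (5.77×10¹³)^(1/4) = 2760 K.

T_ss ≈ 2760 K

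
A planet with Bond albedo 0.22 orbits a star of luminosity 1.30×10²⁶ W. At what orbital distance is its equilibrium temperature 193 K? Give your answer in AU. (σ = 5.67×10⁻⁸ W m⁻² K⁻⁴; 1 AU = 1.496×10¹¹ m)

From T_eq⁴ = L(1−A)/(16πσd²): d = √[L(1−A)/(16πσT_eq⁴)].
d = √[1.30×10²⁶ × 0.78 / (16π × 5.67×10⁻⁸ × (193)⁴)] = 1.60×10¹¹ m = 1.07 AU.

d ≈ 1.07 AU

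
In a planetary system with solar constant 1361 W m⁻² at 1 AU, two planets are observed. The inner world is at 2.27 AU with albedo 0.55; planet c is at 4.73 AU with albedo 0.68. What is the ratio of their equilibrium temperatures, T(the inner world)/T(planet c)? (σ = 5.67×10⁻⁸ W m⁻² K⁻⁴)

T₁/T₂ ≈ 1.572

T_eq = [S₀(1−A)/(4σd²)]^(1/4), so T ∝ (1−A)^(1/4) / √d.
T₁ = [1361×0.45/(4×5.67×10⁻⁸×2.27²)]^(1/4) = 151.30 K.
T₂ = [1361×0.32/(4×5.67×10⁻⁸×4.73²)]^(1/4) = 96.25 K.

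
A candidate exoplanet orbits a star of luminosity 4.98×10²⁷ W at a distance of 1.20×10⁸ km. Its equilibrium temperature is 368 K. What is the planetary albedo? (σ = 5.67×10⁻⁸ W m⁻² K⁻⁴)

A ≈ 0.85

d = 1.20×10⁸ km = 1.20×10¹¹ m.
Flux: S = L/(4πd²) = 4.98×10²⁷/(4π×(1.20×10¹¹)²) = 2.75×10⁴ W m⁻².
From T_eq⁴ = S(1−A)/(4σ): 1−A = 4σT_eq⁴/S.
1−A = 4 × 5.67×10⁻⁸ × (368)⁴ / 2.75×10⁴ = 0.151.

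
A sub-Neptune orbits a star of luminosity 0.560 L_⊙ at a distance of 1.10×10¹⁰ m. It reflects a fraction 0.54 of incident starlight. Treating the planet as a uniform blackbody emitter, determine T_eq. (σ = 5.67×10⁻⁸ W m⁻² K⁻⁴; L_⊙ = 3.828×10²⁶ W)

T_eq ≈ 731 K

L = 0.560 × 3.828×10²⁶ = 2.14×10²⁶ W.
Flux: S = L/(4πd²) = 2.14×10²⁶/(4π×(1.10×10¹⁰)²) = 1.41×10⁵ W m⁻².
Energy balance: absorbed = emitted ⇒ πR²·S(1−A) = 4πR²·σT_eq⁴, so T_eq⁴ = S(1−A)/(4σ).
T_eq = [1.41×10⁵ × 0.46 / (4 × 5.67×10⁻⁸)]^(1/4) = (2.86×10¹¹)^(1/4) = 731 K.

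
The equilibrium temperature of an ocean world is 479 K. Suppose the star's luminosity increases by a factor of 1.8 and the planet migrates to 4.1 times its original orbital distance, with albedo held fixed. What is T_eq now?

T_eq ∝ L^(1/4) · d^(−1/2).
T′ = 479 × 1.8^(1/4) / 4.1^(1/2) = 274 K.

T_eq ≈ 274 K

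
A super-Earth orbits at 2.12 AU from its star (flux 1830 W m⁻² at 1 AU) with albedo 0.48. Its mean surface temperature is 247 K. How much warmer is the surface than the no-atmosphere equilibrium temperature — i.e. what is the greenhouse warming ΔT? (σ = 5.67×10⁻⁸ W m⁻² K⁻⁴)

ΔT ≈ 72.2 K

S = 1830/2.12² = 407.2 W m⁻².
T_eq = [S(1−A)/(4σ)]^(1/4) = [407.2×0.52/(4×5.67×10⁻⁸)]^(1/4) = 174.8 K.
ΔT = T_surf − T_eq = 247 − 174.8.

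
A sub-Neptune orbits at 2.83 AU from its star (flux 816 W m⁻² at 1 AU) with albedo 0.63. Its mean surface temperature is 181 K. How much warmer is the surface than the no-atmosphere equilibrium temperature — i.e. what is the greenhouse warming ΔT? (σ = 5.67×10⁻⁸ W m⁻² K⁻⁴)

ΔT ≈ 67.5 K

S = 816/2.83² = 101.9 W m⁻².
T_eq = [S(1−A)/(4σ)]^(1/4) = [101.9×0.37/(4×5.67×10⁻⁸)]^(1/4) = 113.5 K.
ΔT = T_surf − T_eq = 181 − 113.5.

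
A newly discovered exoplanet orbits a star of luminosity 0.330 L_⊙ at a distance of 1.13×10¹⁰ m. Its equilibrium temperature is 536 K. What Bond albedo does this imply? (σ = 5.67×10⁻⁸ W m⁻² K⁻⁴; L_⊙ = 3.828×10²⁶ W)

L = 0.330 × 3.828×10²⁶ = 1.26×10²⁶ W.
Flux: S = L/(4πd²) = 1.26×10²⁶/(4π×(1.13×10¹⁰)²) = 7.87×10⁴ W m⁻².
From T_eq⁴ = S(1−A)/(4σ): 1−A = 4σT_eq⁴/S.
1−A = 4 × 5.67×10⁻⁸ × (536)⁴ / 7.87×10⁴ = 0.238.

A ≈ 0.76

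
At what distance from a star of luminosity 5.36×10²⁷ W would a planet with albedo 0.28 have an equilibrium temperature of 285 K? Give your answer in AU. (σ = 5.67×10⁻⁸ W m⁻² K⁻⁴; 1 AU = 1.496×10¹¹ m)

d ≈ 3.03 AU

From T_eq⁴ = L(1−A)/(16πσd²): d = √[L(1−A)/(16πσT_eq⁴)].
d = √[5.36×10²⁷ × 0.72 / (16π × 5.67×10⁻⁸ × (285)⁴)] = 4.53×10¹¹ m = 3.03 AU.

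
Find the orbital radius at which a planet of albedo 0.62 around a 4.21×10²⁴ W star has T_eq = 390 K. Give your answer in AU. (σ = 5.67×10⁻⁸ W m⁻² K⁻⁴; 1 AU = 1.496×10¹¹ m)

From T_eq⁴ = L(1−A)/(16πσd²): d = √[L(1−A)/(16πσT_eq⁴)].
d = √[4.21×10²⁴ × 0.38 / (16π × 5.67×10⁻⁸ × (390)⁴)] = 4.93×10⁹ m = 0.0329 AU.

d ≈ 0.0329 AU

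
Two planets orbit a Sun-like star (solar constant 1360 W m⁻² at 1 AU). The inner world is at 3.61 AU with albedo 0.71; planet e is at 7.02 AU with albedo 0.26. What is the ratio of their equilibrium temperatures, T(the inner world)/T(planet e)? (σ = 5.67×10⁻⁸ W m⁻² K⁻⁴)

T₁/T₂ ≈ 1.103

T_eq = [S₀(1−A)/(4σd²)]^(1/4), so T ∝ (1−A)^(1/4) / √d.
T₁ = [1360×0.29/(4×5.67×10⁻⁸×3.61²)]^(1/4) = 107.48 K.
T₂ = [1360×0.74/(4×5.67×10⁻⁸×7.02²)]^(1/4) = 97.41 K.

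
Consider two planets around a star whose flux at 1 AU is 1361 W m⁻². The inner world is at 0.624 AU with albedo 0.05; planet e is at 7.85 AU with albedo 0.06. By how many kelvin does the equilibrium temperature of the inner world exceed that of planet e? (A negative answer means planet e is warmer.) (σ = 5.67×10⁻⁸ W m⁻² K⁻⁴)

T_eq = [S₀(1−A)/(4σd²)]^(1/4), so T ∝ (1−A)^(1/4) / √d.
T₁ = [1361×0.95/(4×5.67×10⁻⁸×0.624²)]^(1/4) = 347.85 K.
T₂ = [1361×0.94/(4×5.67×10⁻⁸×7.85²)]^(1/4) = 97.81 K.

ΔT ≈ 250.0 K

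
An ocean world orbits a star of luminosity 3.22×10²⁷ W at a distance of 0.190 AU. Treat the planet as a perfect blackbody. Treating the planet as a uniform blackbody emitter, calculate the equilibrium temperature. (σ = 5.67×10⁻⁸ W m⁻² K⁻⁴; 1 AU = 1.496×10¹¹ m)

d = 0.190 AU = 2.84×10¹⁰ m.
Flux: S = L/(4πd²) = 3.22×10²⁷/(4π×(2.84×10¹⁰)²) = 3.17×10⁵ W m⁻².
Energy balance: absorbed = emitted ⇒ πR²·S(1−A) = 4πR²·σT_eq⁴, so T_eq⁴ = S(1−A)/(4σ).
T_eq = [3.17×10⁵ × 1.00 / (4 × 5.67×10⁻⁸)]^(1/4) = (1.40×10¹²)^(1/4) = 1090 K.

T_eq ≈ 1090 K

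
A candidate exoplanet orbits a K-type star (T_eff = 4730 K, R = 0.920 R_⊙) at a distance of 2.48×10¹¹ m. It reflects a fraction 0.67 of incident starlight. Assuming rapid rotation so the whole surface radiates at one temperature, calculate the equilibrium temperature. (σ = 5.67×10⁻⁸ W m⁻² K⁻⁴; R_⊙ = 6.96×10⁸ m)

R_⋆ = 0.920 × 6.96×10⁸ = 6.40×10⁸ m.
L = 4πR_⋆²σT_⋆⁴ = 4π(6.40×10⁸)² × 5.67×10⁻⁸ × (4730)⁴ = 1.46×10²⁶ W.
S = L/(4πd²) = 189 W m⁻².
Energy balance: absorbed = emitted ⇒ πR²·S(1−A) = 4πR²·σT_eq⁴, so T_eq⁴ = S(1−A)/(4σ).
T_eq = [189 × 0.33 / (4 × 5.67×10⁻⁸)]^(1/4) = (2.75×10⁸)^(1/4) = 129 K.

T_eq ≈ 129 K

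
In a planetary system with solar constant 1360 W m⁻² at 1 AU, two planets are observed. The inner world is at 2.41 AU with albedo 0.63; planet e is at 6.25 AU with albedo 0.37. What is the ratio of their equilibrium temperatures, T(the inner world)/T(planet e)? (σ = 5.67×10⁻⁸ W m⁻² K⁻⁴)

T₁/T₂ ≈ 1.410

T_eq = [S₀(1−A)/(4σd²)]^(1/4), so T ∝ (1−A)^(1/4) / √d.
T₁ = [1360×0.37/(4×5.67×10⁻⁸×2.41²)]^(1/4) = 139.80 K.
T₂ = [1360×0.63/(4×5.67×10⁻⁸×6.25²)]^(1/4) = 99.17 K.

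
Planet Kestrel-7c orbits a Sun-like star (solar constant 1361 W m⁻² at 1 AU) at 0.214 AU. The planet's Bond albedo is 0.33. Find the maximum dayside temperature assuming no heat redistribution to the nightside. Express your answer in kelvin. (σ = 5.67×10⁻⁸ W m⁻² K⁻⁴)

Flux at 0.214 AU: S = 1361/0.214² = 2.97×10⁴ W m⁻².
With no redistribution each surface element balances locally: S(1−A) = σT⁴.
T = [2.97×10⁴ × 0.67 / 5.67×10⁻⁸]^(1/4) = (3.51×10¹¹)^(1/4) = 770 K.

T_ss ≈ 770 K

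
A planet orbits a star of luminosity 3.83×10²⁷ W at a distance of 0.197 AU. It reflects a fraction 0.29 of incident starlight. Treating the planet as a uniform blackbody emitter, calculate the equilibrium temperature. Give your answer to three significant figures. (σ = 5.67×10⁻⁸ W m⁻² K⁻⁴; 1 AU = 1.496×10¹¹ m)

d = 0.197 AU = 2.95×10¹⁰ m.
Flux: S = L/(4πd²) = 3.83×10²⁷/(4π×(2.95×10¹⁰)²) = 3.51×10⁵ W m⁻².
Energy balance: absorbed = emitted ⇒ πR²·S(1−A) = 4πR²·σT_eq⁴, so T_eq⁴ = S(1−A)/(4σ).
T_eq = [3.51×10⁵ × 0.71 / (4 × 5.67×10⁻⁸)]^(1/4) = (1.10×10¹²)^(1/4) = 1020 K.

T_eq ≈ 1020 K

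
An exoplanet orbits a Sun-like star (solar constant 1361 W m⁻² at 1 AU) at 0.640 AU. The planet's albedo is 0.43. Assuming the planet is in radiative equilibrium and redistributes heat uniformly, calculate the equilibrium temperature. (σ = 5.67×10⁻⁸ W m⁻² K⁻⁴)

T_eq ≈ 302 K

Flux at 0.640 AU: S = 1361/0.640² = 3320 W m⁻².
Energy balance: absorbed = emitted ⇒ πR²·S(1−A) = 4πR²·σT_eq⁴, so T_eq⁴ = S(1−A)/(4σ).
T_eq = [3320 × 0.57 / (4 × 5.67×10⁻⁸)]^(1/4) = (8.35×10⁹)^(1/4) = 302 K.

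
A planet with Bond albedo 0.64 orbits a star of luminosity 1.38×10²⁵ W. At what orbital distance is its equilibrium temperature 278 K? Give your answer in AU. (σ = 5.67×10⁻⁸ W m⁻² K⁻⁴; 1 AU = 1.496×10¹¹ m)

From T_eq⁴ = L(1−A)/(16πσd²): d = √[L(1−A)/(16πσT_eq⁴)].
d = √[1.38×10²⁵ × 0.36 / (16π × 5.67×10⁻⁸ × (278)⁴)] = 1.71×10¹⁰ m = 0.114 AU.

d ≈ 0.114 AU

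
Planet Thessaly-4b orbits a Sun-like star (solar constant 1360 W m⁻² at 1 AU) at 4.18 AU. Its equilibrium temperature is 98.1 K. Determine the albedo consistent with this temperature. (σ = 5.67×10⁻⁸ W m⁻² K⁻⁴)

A ≈ 0.73

Flux at 4.18 AU: S = 1360/4.18² = 77.8 W m⁻².
From T_eq⁴ = S(1−A)/(4σ): 1−A = 4σT_eq⁴/S.
1−A = 4 × 5.67×10⁻⁸ × (98.1)⁴ / 77.8 = 0.270.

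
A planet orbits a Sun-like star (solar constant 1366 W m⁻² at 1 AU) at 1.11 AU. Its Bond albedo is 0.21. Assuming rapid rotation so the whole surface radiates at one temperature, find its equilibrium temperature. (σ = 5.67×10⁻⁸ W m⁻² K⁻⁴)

T_eq ≈ 249 K

Flux at 1.11 AU: S = 1366/1.11² = 1110 W m⁻².
Energy balance: absorbed = emitted ⇒ πR²·S(1−A) = 4πR²·σT_eq⁴, so T_eq⁴ = S(1−A)/(4σ).
T_eq = [1110 × 0.79 / (4 × 5.67×10⁻⁸)]^(1/4) = (3.86×10⁹)^(1/4) = 249 K.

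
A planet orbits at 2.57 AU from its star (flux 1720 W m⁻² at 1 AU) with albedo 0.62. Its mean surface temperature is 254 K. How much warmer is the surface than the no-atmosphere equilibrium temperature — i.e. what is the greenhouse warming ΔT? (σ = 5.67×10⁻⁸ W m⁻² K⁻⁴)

ΔT ≈ 109.5 K

S = 1720/2.57² = 260.4 W m⁻².
T_eq = [S(1−A)/(4σ)]^(1/4) = [260.4×0.38/(4×5.67×10⁻⁸)]^(1/4) = 144.5 K.
ΔT = T_surf − T_eq = 254 − 144.5.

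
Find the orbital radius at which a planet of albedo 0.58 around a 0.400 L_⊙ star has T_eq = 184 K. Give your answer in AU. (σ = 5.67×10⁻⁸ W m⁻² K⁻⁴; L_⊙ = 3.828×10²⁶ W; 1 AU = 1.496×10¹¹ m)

d ≈ 0.938 AU

L = 0.400 × 3.828×10²⁶ = 1.53×10²⁶ W.
From T_eq⁴ = L(1−A)/(16πσd²): d = √[L(1−A)/(16πσT_eq⁴)].
d = √[1.53×10²⁶ × 0.42 / (16π × 5.67×10⁻⁸ × (184)⁴)] = 1.40×10¹¹ m = 0.938 AU.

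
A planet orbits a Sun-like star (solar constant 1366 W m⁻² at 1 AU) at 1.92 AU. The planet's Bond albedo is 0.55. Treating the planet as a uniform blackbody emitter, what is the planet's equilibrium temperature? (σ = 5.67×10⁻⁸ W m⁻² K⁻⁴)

T_eq ≈ 165 K

Flux at 1.92 AU: S = 1366/1.92² = 371 W m⁻².
Energy balance: absorbed = emitted ⇒ πR²·S(1−A) = 4πR²·σT_eq⁴, so T_eq⁴ = S(1−A)/(4σ).
T_eq = [371 × 0.45 / (4 × 5.67×10⁻⁸)]^(1/4) = (7.35×10⁸)^(1/4) = 165 K.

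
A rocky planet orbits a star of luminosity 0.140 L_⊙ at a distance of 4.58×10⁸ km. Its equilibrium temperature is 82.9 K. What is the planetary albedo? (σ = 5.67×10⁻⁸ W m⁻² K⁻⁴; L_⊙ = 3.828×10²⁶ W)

A ≈ 0.47

d = 4.58×10⁸ km = 4.58×10¹¹ m.
L = 0.140 × 3.828×10²⁶ = 5.36×10²⁵ W.
Flux: S = L/(4πd²) = 5.36×10²⁵/(4π×(4.58×10¹¹)²) = 20.3 W m⁻².
From T_eq⁴ = S(1−A)/(4σ): 1−A = 4σT_eq⁴/S.
1−A = 4 × 5.67×10⁻⁸ × (82.9)⁴ / 20.3 = 0.527.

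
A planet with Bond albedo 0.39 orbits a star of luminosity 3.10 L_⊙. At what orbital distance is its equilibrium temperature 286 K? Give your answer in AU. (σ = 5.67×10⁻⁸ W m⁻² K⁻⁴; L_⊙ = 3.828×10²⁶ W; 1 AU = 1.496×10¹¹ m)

d ≈ 1.30 AU

L = 3.10 × 3.828×10²⁶ = 1.19×10²⁷ W.
From T_eq⁴ = L(1−A)/(16πσd²): d = √[L(1−A)/(16πσT_eq⁴)].
d = √[1.19×10²⁷ × 0.61 / (16π × 5.67×10⁻⁸ × (286)⁴)] = 1.95×10¹¹ m = 1.30 AU.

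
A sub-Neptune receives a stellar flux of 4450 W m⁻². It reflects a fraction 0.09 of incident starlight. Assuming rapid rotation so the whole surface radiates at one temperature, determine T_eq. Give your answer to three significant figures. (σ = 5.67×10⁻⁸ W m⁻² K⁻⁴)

T_eq ≈ 366 K

Energy balance: absorbed = emitted ⇒ πR²·S(1−A) = 4πR²·σT_eq⁴, so T_eq⁴ = S(1−A)/(4σ).
T_eq = [4450 × 0.91 / (4 × 5.67×10⁻⁸)]^(1/4) = (1.79×10¹⁰)^(1/4) = 366 K.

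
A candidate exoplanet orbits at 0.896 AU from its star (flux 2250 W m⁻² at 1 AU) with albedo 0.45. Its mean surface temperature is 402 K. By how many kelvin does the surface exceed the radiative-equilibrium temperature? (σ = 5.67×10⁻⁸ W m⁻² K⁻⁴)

ΔT ≈ 114.9 K

S = 2250/0.896² = 2803 W m⁻².
T_eq = [S(1−A)/(4σ)]^(1/4) = [2803×0.55/(4×5.67×10⁻⁸)]^(1/4) = 287.1 K.
ΔT = T_surf − T_eq = 402 − 287.1.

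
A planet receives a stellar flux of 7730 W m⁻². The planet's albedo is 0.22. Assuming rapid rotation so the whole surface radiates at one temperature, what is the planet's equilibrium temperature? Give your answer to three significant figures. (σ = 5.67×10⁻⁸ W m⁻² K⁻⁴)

Energy balance: absorbed = emitted ⇒ πR²·S(1−A) = 4πR²·σT_eq⁴, so T_eq⁴ = S(1−A)/(4σ).
T_eq = [7730 × 0.78 / (4 × 5.67×10⁻⁸)]^(1/4) = (2.66×10¹⁰)^(1/4) = 404 K.

T_eq ≈ 404 K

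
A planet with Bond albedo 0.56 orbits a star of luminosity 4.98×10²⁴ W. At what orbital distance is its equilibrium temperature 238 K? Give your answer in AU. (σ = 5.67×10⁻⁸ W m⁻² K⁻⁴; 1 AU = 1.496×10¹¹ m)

d ≈ 0.103 AU

From T_eq⁴ = L(1−A)/(16πσd²): d = √[L(1−A)/(16πσT_eq⁴)].
d = √[4.98×10²⁴ × 0.44 / (16π × 5.67×10⁻⁸ × (238)⁴)] = 1.55×10¹⁰ m = 0.103 AU.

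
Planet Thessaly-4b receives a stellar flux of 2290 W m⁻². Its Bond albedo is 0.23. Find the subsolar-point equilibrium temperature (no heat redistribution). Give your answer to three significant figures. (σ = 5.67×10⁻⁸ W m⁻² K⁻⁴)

T_ss ≈ 420 K

At the subsolar point the surface absorbs S(1−A) and emits σT⁴ per unit area — no factor of 4, since only the local patch is in balance.
T = [2290 × 0.77 / 5.67×10⁻⁸]^(1/4) = (3.11×10¹⁰)^(1/4) = 420 K.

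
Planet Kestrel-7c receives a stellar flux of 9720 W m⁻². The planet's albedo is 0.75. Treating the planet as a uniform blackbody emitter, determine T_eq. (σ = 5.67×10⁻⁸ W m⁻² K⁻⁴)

Energy balance: absorbed = emitted ⇒ πR²·S(1−A) = 4πR²·σT_eq⁴, so T_eq⁴ = S(1−A)/(4σ).
T_eq = [9720 × 0.25 / (4 × 5.67×10⁻⁸)]^(1/4) = (1.07×10¹⁰)^(1/4) = 322 K.

T_eq ≈ 322 K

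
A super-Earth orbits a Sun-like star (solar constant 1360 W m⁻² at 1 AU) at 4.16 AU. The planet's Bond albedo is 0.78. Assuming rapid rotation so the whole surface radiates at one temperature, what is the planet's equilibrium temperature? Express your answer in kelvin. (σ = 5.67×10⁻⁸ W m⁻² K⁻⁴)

Flux at 4.16 AU: S = 1360/4.16² = 78.6 W m⁻².
Energy balance: absorbed = emitted ⇒ πR²·S(1−A) = 4πR²·σT_eq⁴, so T_eq⁴ = S(1−A)/(4σ).
T_eq = [78.6 × 0.22 / (4 × 5.67×10⁻⁸)]^(1/4) = (7.62×10⁷)^(1/4) = 93.4 K.

T_eq ≈ 93.4 K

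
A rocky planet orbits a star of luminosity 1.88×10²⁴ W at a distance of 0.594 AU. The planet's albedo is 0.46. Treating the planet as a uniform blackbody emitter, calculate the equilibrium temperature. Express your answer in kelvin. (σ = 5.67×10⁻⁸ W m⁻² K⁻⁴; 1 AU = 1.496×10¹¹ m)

T_eq ≈ 82.0 K

d = 0.594 AU = 8.89×10¹⁰ m.
Flux: S = L/(4πd²) = 1.88×10²⁴/(4π×(8.89×10¹⁰)²) = 18.9 W m⁻².
Energy balance: absorbed = emitted ⇒ πR²·S(1−A) = 4πR²·σT_eq⁴, so T_eq⁴ = S(1−A)/(4σ).
T_eq = [18.9 × 0.54 / (4 × 5.67×10⁻⁸)]^(1/4) = (4.51×10⁷)^(1/4) = 82.0 K.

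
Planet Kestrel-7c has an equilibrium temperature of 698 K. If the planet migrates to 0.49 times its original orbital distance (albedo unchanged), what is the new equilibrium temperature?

T_eq ∝ L^(1/4) · d^(−1/2).
T′ = 698 / 0.49^(1/2) = 997 K.

T_eq ≈ 997 K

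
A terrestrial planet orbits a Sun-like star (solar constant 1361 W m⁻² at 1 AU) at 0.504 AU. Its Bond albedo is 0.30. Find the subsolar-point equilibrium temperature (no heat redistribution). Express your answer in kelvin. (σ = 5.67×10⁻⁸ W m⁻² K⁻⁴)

T_ss ≈ 507 K

Flux at 0.504 AU: S = 1361/0.504² = 5360 W m⁻².
At the subsolar point the surface absorbs S(1−A) and emits σT⁴ per unit area — no factor of 4, since only the local patch is in balance.
T = [5360 × 0.70 / 5.67×10⁻⁸]^(1/4) = (6.61×10¹⁰)^(1/4) = 507 K.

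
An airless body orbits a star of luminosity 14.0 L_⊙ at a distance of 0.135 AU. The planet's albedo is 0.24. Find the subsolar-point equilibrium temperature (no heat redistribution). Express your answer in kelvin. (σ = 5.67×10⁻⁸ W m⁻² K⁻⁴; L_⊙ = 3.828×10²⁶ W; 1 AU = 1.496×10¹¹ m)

T_ss ≈ 1930 K

d = 0.135 AU = 2.02×10¹⁰ m.
L = 14.0 × 3.828×10²⁶ = 5.36×10²⁷ W.
Flux: S = L/(4πd²) = 5.36×10²⁷/(4π×(2.02×10¹⁰)²) = 1.05×10⁶ W m⁻².
At the subsolar point the surface absorbs S(1−A) and emits σT⁴ per unit area — no factor of 4, since only the local patch is in balance.
T = [1.05×10⁶ × 0.76 / 5.67×10⁻⁸]^(1/4) = (1.40×10¹³)^(1/4) = 1930 K.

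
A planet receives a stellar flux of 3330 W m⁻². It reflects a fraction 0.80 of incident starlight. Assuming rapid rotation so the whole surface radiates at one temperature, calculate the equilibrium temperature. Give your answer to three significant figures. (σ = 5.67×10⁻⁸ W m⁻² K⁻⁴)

Energy balance: absorbed = emitted ⇒ πR²·S(1−A) = 4πR²·σT_eq⁴, so T_eq⁴ = S(1−A)/(4σ).
T_eq = [3330 × 0.20 / (4 × 5.67×10⁻⁸)]^(1/4) = (2.94×10⁹)^(1/4) = 233 K.

T_eq ≈ 233 K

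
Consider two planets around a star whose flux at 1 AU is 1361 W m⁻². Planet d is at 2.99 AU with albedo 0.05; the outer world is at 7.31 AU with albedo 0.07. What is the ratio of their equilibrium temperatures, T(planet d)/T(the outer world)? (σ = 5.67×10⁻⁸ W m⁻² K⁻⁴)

T_eq = [S₀(1−A)/(4σd²)]^(1/4), so T ∝ (1−A)^(1/4) / √d.
T₁ = [1361×0.95/(4×5.67×10⁻⁸×2.99²)]^(1/4) = 158.91 K.
T₂ = [1361×0.93/(4×5.67×10⁻⁸×7.31²)]^(1/4) = 101.09 K.

T₁/T₂ ≈ 1.572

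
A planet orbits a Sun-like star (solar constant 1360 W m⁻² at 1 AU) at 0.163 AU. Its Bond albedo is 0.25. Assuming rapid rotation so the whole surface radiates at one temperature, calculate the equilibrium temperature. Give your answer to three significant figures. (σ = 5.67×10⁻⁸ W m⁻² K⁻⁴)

Flux at 0.163 AU: S = 1360/0.163² = 5.12×10⁴ W m⁻².
Energy balance: absorbed = emitted ⇒ πR²·S(1−A) = 4πR²·σT_eq⁴, so T_eq⁴ = S(1−A)/(4σ).
T_eq = [5.12×10⁴ × 0.75 / (4 × 5.67×10⁻⁸)]^(1/4) = (1.69×10¹¹)^(1/4) = 641 K.

T_eq ≈ 641 K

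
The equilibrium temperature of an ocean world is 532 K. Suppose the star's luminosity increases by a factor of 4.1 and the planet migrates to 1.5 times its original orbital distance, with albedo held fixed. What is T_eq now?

T_eq ∝ L^(1/4) · d^(−1/2).
T′ = 532 × 4.1^(1/4) / 1.5^(1/2) = 618 K.

T_eq ≈ 618 K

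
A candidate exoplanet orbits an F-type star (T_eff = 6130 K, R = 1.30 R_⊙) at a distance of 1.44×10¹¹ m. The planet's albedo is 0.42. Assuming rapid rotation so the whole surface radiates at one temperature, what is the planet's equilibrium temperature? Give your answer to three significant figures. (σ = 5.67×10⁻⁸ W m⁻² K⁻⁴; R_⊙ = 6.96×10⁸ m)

T_eq ≈ 300 K

R_⋆ = 1.30 × 6.96×10⁸ = 9.05×10⁸ m.
L = 4πR_⋆²σT_⋆⁴ = 4π(9.05×10⁸)² × 5.67×10⁻⁸ × (6130)⁴ = 8.24×10²⁶ W.
S = L/(4πd²) = 3160 W m⁻².
Energy balance: absorbed = emitted ⇒ πR²·S(1−A) = 4πR²·σT_eq⁴, so T_eq⁴ = S(1−A)/(4σ).
T_eq = [3160 × 0.58 / (4 × 5.67×10⁻⁸)]^(1/4) = (8.08×10⁹)^(1/4) = 300 K.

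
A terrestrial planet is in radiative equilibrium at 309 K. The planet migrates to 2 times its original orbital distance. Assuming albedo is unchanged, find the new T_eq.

T_eq ∝ L^(1/4) · d^(−1/2).
T′ = 309 / 2^(1/2) = 218 K.

T_eq ≈ 218 K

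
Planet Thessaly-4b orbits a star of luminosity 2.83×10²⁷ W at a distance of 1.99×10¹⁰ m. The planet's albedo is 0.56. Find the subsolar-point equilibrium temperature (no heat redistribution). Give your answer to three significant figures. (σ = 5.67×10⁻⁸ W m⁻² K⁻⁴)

Flux: S = L/(4πd²) = 2.83×10²⁷/(4π×(1.99×10¹⁰)²) = 5.69×10⁵ W m⁻².
At the subsolar point the surface absorbs S(1−A) and emits σT⁴ per unit area — no factor of 4, since only the local patch is in balance.
T = [5.69×10⁵ × 0.44 / 5.67×10⁻⁸]^(1/4) = (4.41×10¹²)^(1/4) = 1450 K.

T_ss ≈ 1450 K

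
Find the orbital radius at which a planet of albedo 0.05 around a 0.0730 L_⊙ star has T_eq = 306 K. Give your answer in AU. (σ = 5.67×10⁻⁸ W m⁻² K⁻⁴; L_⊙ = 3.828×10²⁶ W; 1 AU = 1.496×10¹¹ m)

L = 0.0730 × 3.828×10²⁶ = 2.79×10²⁵ W.
From T_eq⁴ = L(1−A)/(16πσd²): d = √[L(1−A)/(16πσT_eq⁴)].
d = √[2.79×10²⁵ × 0.95 / (16π × 5.67×10⁻⁸ × (306)⁴)] = 3.26×10¹⁰ m = 0.218 AU.

d ≈ 0.218 AU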